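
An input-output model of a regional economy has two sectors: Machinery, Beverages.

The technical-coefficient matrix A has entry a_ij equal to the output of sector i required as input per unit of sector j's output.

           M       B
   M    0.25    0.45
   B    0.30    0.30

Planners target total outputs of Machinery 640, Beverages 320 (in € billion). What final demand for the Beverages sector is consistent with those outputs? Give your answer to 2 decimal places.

I − A =
  [   0.75    -0.45]
  [  -0.30     0.70]
d = (I − A) x:
  d_M = (+0.75)·640 + (-0.45)·320 = 336.00
  d_B = (-0.30)·640 + (+0.70)·320 = 32.00

d_B = 32.00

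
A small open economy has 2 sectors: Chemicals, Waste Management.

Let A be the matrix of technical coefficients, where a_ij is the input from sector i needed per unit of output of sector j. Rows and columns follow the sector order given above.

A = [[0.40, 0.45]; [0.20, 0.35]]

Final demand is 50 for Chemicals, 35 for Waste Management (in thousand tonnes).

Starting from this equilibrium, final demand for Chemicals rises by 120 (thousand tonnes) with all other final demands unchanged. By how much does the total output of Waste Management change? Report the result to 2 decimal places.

I − A =
  [   0.60    -0.45]
  [  -0.20     0.65]
det(I−A) = (0.60)(0.65) − (-0.45)(-0.20) = 0.3000
adj(I−A) = [[0.65, 0.45], [0.20, 0.60]]
(I − A)⁻¹ = adj(I−A) / det(I−A) ≈
  [   2.1667     1.5000]
  [   0.6667     2.0000]
Δx = (I − A)⁻¹ Δd with Δd having +120 in the Chemicals component and 0 elsewhere.
So Δx_2 = L_21 · (+120), where L_21 = adj(I−A)_21 / det(I−A) = 0.20 / 0.3000.
Δx_2 = 0.20 × (+120) / 0.3000 = 24.00 / 0.3000 = 80.00.

Δx_2 = 80.00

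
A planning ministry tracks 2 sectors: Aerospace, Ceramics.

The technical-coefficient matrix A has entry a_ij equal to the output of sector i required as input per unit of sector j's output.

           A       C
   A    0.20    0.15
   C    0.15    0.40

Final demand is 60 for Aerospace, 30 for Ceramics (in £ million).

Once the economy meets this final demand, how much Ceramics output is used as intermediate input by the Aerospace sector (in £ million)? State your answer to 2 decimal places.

I − A =
  [   0.80    -0.15]
  [  -0.15     0.60]
det(I−A) = (0.80)(0.60) − (-0.15)(-0.15) = 0.4575
adj(I−A) = [[0.60, 0.15], [0.15, 0.80]]
(I − A)⁻¹ = adj(I−A) / det(I−A) ≈
  [   1.3115     0.3279]
  [   0.3279     1.7486]
First solve x = (I − A)⁻¹ d = adj(I−A)·d / det(I−A); in particular x_A = (0.60·60 + 0.15·30) / 0.4575 = 40.50 / 0.4575 ≈ 88.5246.
Intermediate flow from C to A: z_CA = a_CA · x_A = 0.15 × 40.50 / 0.4575 = 6.075 / 0.4575 ≈ 13.28.

z_CA = 13.28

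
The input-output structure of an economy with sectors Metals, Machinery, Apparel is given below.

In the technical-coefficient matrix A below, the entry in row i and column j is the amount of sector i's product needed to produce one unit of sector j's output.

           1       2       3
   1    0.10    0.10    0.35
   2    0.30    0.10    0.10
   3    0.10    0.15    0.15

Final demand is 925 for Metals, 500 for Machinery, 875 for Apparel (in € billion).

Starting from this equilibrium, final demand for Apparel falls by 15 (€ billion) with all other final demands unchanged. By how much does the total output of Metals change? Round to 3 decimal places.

I − A =
  [   0.90    -0.10    -0.35]
  [  -0.30     0.90    -0.10]
  [  -0.10    -0.15     0.85]
Cofactors of I−A, C_ij = (−1)^(i+j)·(minor ij) (rows/columns in the sector order above):
  C_11 = (0.90)(0.85) − (-0.10)(-0.15) = 0.7500
  C_12 = −[(-0.30)(0.85) − (-0.10)(-0.10)] = 0.2650
  C_13 = (-0.30)(-0.15) − (0.90)(-0.10) = 0.1350
  C_21 = −[(-0.10)(0.85) − (-0.35)(-0.15)] = 0.1375
  C_22 = (0.90)(0.85) − (-0.35)(-0.10) = 0.7300
  C_23 = −[(0.90)(-0.15) − (-0.10)(-0.10)] = 0.1450
  C_31 = (-0.10)(-0.10) − (-0.35)(0.90) = 0.3250
  C_32 = −[(0.90)(-0.10) − (-0.35)(-0.30)] = 0.1950
  C_33 = (0.90)(0.90) − (-0.10)(-0.30) = 0.7800
det(I−A) = Σ_j (I−A)_1j·C_1j = (0.90)(0.7500) + (-0.10)(0.2650) + (-0.35)(0.1350) = 0.60125
adj(I−A) = Cᵀ =
  [ 0.7500   0.1375   0.3250]
  [ 0.2650   0.7300   0.1950]
  [ 0.1350   0.1450   0.7800]
(I − A)⁻¹ = adj(I−A) / det(I−A) ≈
  [   1.2474     0.2287     0.5405]
  [   0.4407     1.2141     0.3243]
  [   0.2245     0.2412     1.2973]
Δx = (I − A)⁻¹ Δd with Δd having -15 in the Apparel component and 0 elsewhere.
So Δx_1 = L_13 · (-15), where L_13 = adj(I−A)_13 / det(I−A) = 0.3250 / 0.60125.
Δx_1 = 0.3250 × (-15) / 0.60125 = -4.875 / 0.60125 ≈ -8.108.

Δx_1 = -8.108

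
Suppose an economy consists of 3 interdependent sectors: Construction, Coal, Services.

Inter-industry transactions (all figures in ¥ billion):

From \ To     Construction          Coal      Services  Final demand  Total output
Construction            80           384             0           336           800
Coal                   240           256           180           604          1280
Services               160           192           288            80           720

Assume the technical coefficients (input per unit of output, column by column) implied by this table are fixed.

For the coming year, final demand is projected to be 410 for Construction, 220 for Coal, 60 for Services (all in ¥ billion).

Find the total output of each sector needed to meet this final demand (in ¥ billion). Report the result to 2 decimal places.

Technical coefficients a_ij = z_ij / X_j:
  a_11 = 80/800 = 0.10, a_21 = 240/800 = 0.30, a_31 = 160/800 = 0.20
  a_12 = 384/1280 = 0.30, a_22 = 256/1280 = 0.20, a_32 = 192/1280 = 0.15
  a_13 = 0/720 = 0.00, a_23 = 180/720 = 0.25, a_33 = 288/720 = 0.40
I − A =
  [   0.90    -0.30     0.00]
  [  -0.30     0.80    -0.25]
  [  -0.20    -0.15     0.60]
Cofactors of I−A, C_ij = (−1)^(i+j)·(minor ij) (rows/columns in the sector order above):
  C_11 = (0.80)(0.60) − (-0.25)(-0.15) = 0.4425
  C_12 = −[(-0.30)(0.60) − (-0.25)(-0.20)] = 0.2300
  C_13 = (-0.30)(-0.15) − (0.80)(-0.20) = 0.2050
  C_21 = −[(-0.30)(0.60) − (0.00)(-0.15)] = 0.1800
  C_22 = (0.90)(0.60) − (0.00)(-0.20) = 0.5400
  C_23 = −[(0.90)(-0.15) − (-0.30)(-0.20)] = 0.1950
  C_31 = (-0.30)(-0.25) − (0.00)(0.80) = 0.0750
  C_32 = −[(0.90)(-0.25) − (0.00)(-0.30)] = 0.2250
  C_33 = (0.90)(0.80) − (-0.30)(-0.30) = 0.6300
det(I−A) = Σ_j (I−A)_1j·C_1j = (0.90)(0.4425) + (-0.30)(0.2300) + (0.00)(0.2050) = 0.32925
adj(I−A) = Cᵀ =
  [ 0.4425   0.1800   0.0750]
  [ 0.2300   0.5400   0.2250]
  [ 0.2050   0.1950   0.6300]
(I − A)⁻¹ = adj(I−A) / det(I−A) ≈
  [   1.3440     0.5467     0.2278]
  [   0.6986     1.6401     0.6834]
  [   0.6226     0.5923     1.9134]
x = (I − A)⁻¹ d = adj(I−A)·d / det(I−A), with det(I−A) = 0.32925:
  x_1 = (0.4425·410 + 0.1800·220 + 0.0750·60) / 0.32925 = 225.525 / 0.32925 ≈ 684.97
  x_2 = (0.2300·410 + 0.5400·220 + 0.2250·60) / 0.32925 = 226.60 / 0.32925 ≈ 688.23
  x_3 = (0.2050·410 + 0.1950·220 + 0.6300·60) / 0.32925 = 164.75 / 0.32925 ≈ 500.38

x_1 = 684.97, x_2 = 688.23, x_3 = 500.38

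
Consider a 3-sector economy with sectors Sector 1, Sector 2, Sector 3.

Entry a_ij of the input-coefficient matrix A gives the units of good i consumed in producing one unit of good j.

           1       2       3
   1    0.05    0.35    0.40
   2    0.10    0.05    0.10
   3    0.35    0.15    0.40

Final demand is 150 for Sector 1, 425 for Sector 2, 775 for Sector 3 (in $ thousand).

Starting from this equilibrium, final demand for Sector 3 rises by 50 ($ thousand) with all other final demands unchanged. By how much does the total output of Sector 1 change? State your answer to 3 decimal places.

I − A =
  [   0.95    -0.35    -0.40]
  [  -0.10     0.95    -0.10]
  [  -0.35    -0.15     0.60]
Cofactors of I−A, C_ij = (−1)^(i+j)·(minor ij) (rows/columns in the sector order above):
  C_11 = (0.95)(0.60) − (-0.10)(-0.15) = 0.5550
  C_12 = −[(-0.10)(0.60) − (-0.10)(-0.35)] = 0.0950
  C_13 = (-0.10)(-0.15) − (0.95)(-0.35) = 0.3475
  C_21 = −[(-0.35)(0.60) − (-0.40)(-0.15)] = 0.2700
  C_22 = (0.95)(0.60) − (-0.40)(-0.35) = 0.4300
  C_23 = −[(0.95)(-0.15) − (-0.35)(-0.35)] = 0.2650
  C_31 = (-0.35)(-0.10) − (-0.40)(0.95) = 0.4150
  C_32 = −[(0.95)(-0.10) − (-0.40)(-0.10)] = 0.1350
  C_33 = (0.95)(0.95) − (-0.35)(-0.10) = 0.8675
det(I−A) = Σ_j (I−A)_1j·C_1j = (0.95)(0.5550) + (-0.35)(0.0950) + (-0.40)(0.3475) = 0.3550
adj(I−A) = Cᵀ =
  [ 0.5550   0.2700   0.4150]
  [ 0.0950   0.4300   0.1350]
  [ 0.3475   0.2650   0.8675]
(I − A)⁻¹ = adj(I−A) / det(I−A) ≈
  [   1.5634     0.7606     1.1690]
  [   0.2676     1.2113     0.3803]
  [   0.9789     0.7465     2.4437]
Δx = (I − A)⁻¹ Δd with Δd having +50 in the Sector 3 component and 0 elsewhere.
So Δx_1 = L_13 · (+50), where L_13 = adj(I−A)_13 / det(I−A) = 0.4150 / 0.3550.
Δx_1 = 0.4150 × (+50) / 0.3550 = 20.75 / 0.3550 ≈ 58.451.

Δx_1 = 58.451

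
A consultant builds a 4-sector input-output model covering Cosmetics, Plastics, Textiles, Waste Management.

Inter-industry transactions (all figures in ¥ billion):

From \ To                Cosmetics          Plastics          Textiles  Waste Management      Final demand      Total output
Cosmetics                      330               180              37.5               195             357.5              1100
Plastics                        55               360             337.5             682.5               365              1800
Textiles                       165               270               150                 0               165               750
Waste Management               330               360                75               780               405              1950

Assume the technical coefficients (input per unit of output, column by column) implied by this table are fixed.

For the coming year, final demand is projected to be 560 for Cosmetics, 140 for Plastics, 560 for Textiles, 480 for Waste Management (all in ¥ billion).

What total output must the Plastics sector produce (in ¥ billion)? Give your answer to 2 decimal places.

x_2 = 2177.48

Technical coefficients a_ij = z_ij / X_j:
  a_11 = 330/1100 = 0.30, a_21 = 55/1100 = 0.05, a_31 = 165/1100 = 0.15, a_41 = 330/1100 = 0.30
  a_12 = 180/1800 = 0.10, a_22 = 360/1800 = 0.20, a_32 = 270/1800 = 0.15, a_42 = 360/1800 = 0.20
  a_13 = 37.5/750 = 0.05, a_23 = 337.5/750 = 0.45, a_33 = 150/750 = 0.20, a_43 = 75/750 = 0.10
  a_14 = 195/1950 = 0.10, a_24 = 682.5/1950 = 0.35, a_34 = 0/1950 = 0.00, a_44 = 780/1950 = 0.40
I − A =
  [   0.70    -0.10    -0.05    -0.10]
  [  -0.05     0.80    -0.45    -0.35]
  [  -0.15    -0.15     0.80     0.00]
  [  -0.30    -0.20    -0.10     0.60]
Compute the cofactors C_ij = (−1)^(i+j)·(3×3 minor ij) of I−A; the adjugate is their transpose:
adj(I−A) = Cᵀ =
  [ 0.282250   0.070000   0.068000   0.087875]
  [ 0.153750   0.306000   0.207250   0.204125]
  [ 0.081750   0.070500   0.248500   0.054750]
  [ 0.206000   0.148750   0.144500   0.383625]
det(I−A) = Σ_j (I−A)_1j·C_1j = (0.70)(0.282250) + (-0.10)(0.153750) + (-0.05)(0.081750) + (-0.10)(0.206000) = 0.1575125
(I − A)⁻¹ = adj(I−A) / det(I−A) ≈
  [   1.7919     0.4444     0.4317     0.5579]
  [   0.9761     1.9427     1.3158     1.2959]
  [   0.5190     0.4476     1.5777     0.3476]
  [   1.3078     0.9444     0.9174     2.4355]
x = (I − A)⁻¹ d = adj(I−A)·d / det(I−A), with det(I−A) = 0.1575125:
  x_1 = (0.282250·560 + 0.070000·140 + 0.068000·560 + 0.087875·480) / 0.1575125 = 248.12 / 0.1575125 ≈ 1575.24
  x_2 = (0.153750·560 + 0.306000·140 + 0.207250·560 + 0.204125·480) / 0.1575125 = 342.98 / 0.1575125 ≈ 2177.48
  x_3 = (0.081750·560 + 0.070500·140 + 0.248500·560 + 0.054750·480) / 0.1575125 = 221.09 / 0.1575125 ≈ 1403.63
  x_4 = (0.206000·560 + 0.148750·140 + 0.144500·560 + 0.383625·480) / 0.1575125 = 401.245 / 0.1575125 ≈ 2547.39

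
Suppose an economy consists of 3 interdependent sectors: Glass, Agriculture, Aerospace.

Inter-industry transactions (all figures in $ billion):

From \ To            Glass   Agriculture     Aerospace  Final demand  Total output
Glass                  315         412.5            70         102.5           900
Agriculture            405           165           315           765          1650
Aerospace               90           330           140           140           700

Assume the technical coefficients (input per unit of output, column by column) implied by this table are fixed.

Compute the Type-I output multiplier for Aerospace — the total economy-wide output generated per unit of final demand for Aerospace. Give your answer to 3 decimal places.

m_3 = 3.488

Technical coefficients a_ij = z_ij / X_j:
  a_11 = 315/900 = 0.35, a_21 = 405/900 = 0.45, a_31 = 90/900 = 0.10
  a_12 = 412.5/1650 = 0.25, a_22 = 165/1650 = 0.10, a_32 = 330/1650 = 0.20
  a_13 = 70/700 = 0.10, a_23 = 315/700 = 0.45, a_33 = 140/700 = 0.20
I − A =
  [   0.65    -0.25    -0.10]
  [  -0.45     0.90    -0.45]
  [  -0.10    -0.20     0.80]
Cofactors of I−A, C_ij = (−1)^(i+j)·(minor ij) (rows/columns in the sector order above):
  C_11 = (0.90)(0.80) − (-0.45)(-0.20) = 0.6300
  C_12 = −[(-0.45)(0.80) − (-0.45)(-0.10)] = 0.4050
  C_13 = (-0.45)(-0.20) − (0.90)(-0.10) = 0.1800
  C_21 = −[(-0.25)(0.80) − (-0.10)(-0.20)] = 0.2200
  C_22 = (0.65)(0.80) − (-0.10)(-0.10) = 0.5100
  C_23 = −[(0.65)(-0.20) − (-0.25)(-0.10)] = 0.1550
  C_31 = (-0.25)(-0.45) − (-0.10)(0.90) = 0.2025
  C_32 = −[(0.65)(-0.45) − (-0.10)(-0.45)] = 0.3375
  C_33 = (0.65)(0.90) − (-0.25)(-0.45) = 0.4725
det(I−A) = Σ_j (I−A)_1j·C_1j = (0.65)(0.6300) + (-0.25)(0.4050) + (-0.10)(0.1800) = 0.29025
adj(I−A) = Cᵀ =
  [ 0.6300   0.2200   0.2025]
  [ 0.4050   0.5100   0.3375]
  [ 0.1800   0.1550   0.4725]
(I − A)⁻¹ = adj(I−A) / det(I−A) ≈
  [   2.1705     0.7580     0.6977]
  [   1.3953     1.7571     1.1628]
  [   0.6202     0.5340     1.6279]
The output multiplier for sector j is the column-j sum of the Leontief inverse (I − A)⁻¹ = adj(I−A) / det(I−A).
Column 3 of adj(I−A): (0.2025, 0.3375, 0.4725); det(I−A) = 0.29025.
m_3 = (0.2025 + 0.3375 + 0.4725) / 0.29025 = 1.0125 / 0.29025 ≈ 3.488.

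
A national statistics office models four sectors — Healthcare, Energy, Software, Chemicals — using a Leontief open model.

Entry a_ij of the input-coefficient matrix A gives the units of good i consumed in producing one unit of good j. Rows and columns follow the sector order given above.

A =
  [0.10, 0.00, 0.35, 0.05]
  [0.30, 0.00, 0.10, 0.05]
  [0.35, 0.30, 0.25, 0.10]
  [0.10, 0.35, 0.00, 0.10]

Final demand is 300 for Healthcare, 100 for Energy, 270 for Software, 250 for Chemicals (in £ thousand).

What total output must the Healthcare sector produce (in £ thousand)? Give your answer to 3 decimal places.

x_H = 731.686

I − A =
  [   0.90     0.00    -0.35    -0.05]
  [  -0.30     1.00    -0.10    -0.05]
  [  -0.35    -0.30     0.75    -0.10]
  [  -0.10    -0.35     0.00     0.90]
Compute the cofactors C_ij = (−1)^(i+j)·(3×3 minor ij) of I−A; the adjugate is their transpose:
adj(I−A) = Cᵀ =
  [ 0.631375   0.119875   0.310625   0.076250]
  [ 0.238750   0.490000   0.176750   0.060125]
  [ 0.411875   0.279125   0.784000   0.125500]
  [ 0.163000   0.203875   0.103250   0.494000]
det(I−A) = Σ_j (I−A)_1j·C_1j = (0.90)(0.631375) + (0.00)(0.238750) + (-0.35)(0.411875) + (-0.05)(0.163000) = 0.41593125
(I − A)⁻¹ = adj(I−A) / det(I−A) ≈
  [   1.5180     0.2882     0.7468     0.1833]
  [   0.5740     1.1781     0.4250     0.1446]
  [   0.9902     0.6711     1.8849     0.3017]
  [   0.3919     0.4902     0.2482     1.1877]
x = (I − A)⁻¹ d = adj(I−A)·d / det(I−A), with det(I−A) = 0.41593125:
  x_H = (0.631375·300 + 0.119875·100 + 0.310625·270 + 0.076250·250) / 0.41593125 = 304.33125 / 0.41593125 ≈ 731.686
  x_E = (0.238750·300 + 0.490000·100 + 0.176750·270 + 0.060125·250) / 0.41593125 = 183.37875 / 0.41593125 ≈ 440.887
  x_S = (0.411875·300 + 0.279125·100 + 0.784000·270 + 0.125500·250) / 0.41593125 = 394.53 / 0.41593125 ≈ 948.546
  x_C = (0.163000·300 + 0.203875·100 + 0.103250·270 + 0.494000·250) / 0.41593125 = 220.665 / 0.41593125 ≈ 530.532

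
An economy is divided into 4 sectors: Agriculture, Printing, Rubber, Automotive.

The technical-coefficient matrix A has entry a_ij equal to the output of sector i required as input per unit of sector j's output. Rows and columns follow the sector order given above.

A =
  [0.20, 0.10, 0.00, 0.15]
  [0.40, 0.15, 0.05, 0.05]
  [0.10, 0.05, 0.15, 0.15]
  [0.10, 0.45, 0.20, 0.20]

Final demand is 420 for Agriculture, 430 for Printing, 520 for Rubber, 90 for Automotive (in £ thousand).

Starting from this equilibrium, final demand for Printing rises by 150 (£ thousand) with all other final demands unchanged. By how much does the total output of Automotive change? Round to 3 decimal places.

Δx_4 = 136.054

I − A =
  [   0.80    -0.10     0.00    -0.15]
  [  -0.40     0.85    -0.05    -0.05]
  [  -0.10    -0.05     0.85    -0.15]
  [  -0.10    -0.45    -0.20     0.80]
Compute the cofactors C_ij = (−1)^(i+j)·(3×3 minor ij) of I−A; the adjugate is their transpose:
adj(I−A) = Cᵀ =
  [ 0.527500   0.123875   0.033875   0.113000]
  [ 0.270000   0.504250   0.051250   0.091750]
  [ 0.121750   0.101500   0.453750   0.114250]
  [ 0.248250   0.324500   0.146500   0.541500]
det(I−A) = Σ_j (I−A)_1j·C_1j = (0.80)(0.527500) + (-0.10)(0.270000) + (0.00)(0.121750) + (-0.15)(0.248250) = 0.3577625
(I − A)⁻¹ = adj(I−A) / det(I−A) ≈
  [   1.4744     0.3462     0.0947     0.3159]
  [   0.7547     1.4095     0.1433     0.2565]
  [   0.3403     0.2837     1.2683     0.3193]
  [   0.6939     0.9070     0.4095     1.5136]
Δx = (I − A)⁻¹ Δd with Δd having +150 in the Printing component and 0 elsewhere.
So Δx_4 = L_42 · (+150), where L_42 = adj(I−A)_42 / det(I−A) = 0.324500 / 0.3577625.
Δx_4 = 0.324500 × (+150) / 0.3577625 = 48.675 / 0.3577625 ≈ 136.054.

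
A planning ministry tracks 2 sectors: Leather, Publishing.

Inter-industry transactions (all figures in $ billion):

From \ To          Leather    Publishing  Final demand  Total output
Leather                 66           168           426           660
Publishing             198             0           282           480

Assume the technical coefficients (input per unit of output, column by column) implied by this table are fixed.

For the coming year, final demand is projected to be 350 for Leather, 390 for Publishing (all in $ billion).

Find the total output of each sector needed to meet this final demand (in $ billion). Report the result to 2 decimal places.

Technical coefficients a_ij = z_ij / X_j:
  a_LL = 66/660 = 0.10, a_PL = 198/660 = 0.30
  a_LP = 168/480 = 0.35, a_PP = 0/480 = 0.00
I − A =
  [   0.90    -0.35]
  [  -0.30     1.00]
det(I−A) = (0.90)(1.00) − (-0.35)(-0.30) = 0.7950
adj(I−A) = [[1.00, 0.35], [0.30, 0.90]]
(I − A)⁻¹ = adj(I−A) / det(I−A) ≈
  [   1.2579     0.4403]
  [   0.3774     1.1321]
x = (I − A)⁻¹ d = adj(I−A)·d / det(I−A), with det(I−A) = 0.7950:
  x_L = (1.00·350 + 0.35·390) / 0.7950 = 486.50 / 0.7950 ≈ 611.95
  x_P = (0.30·350 + 0.90·390) / 0.7950 = 456.00 / 0.7950 ≈ 573.58

x_L = 611.95, x_P = 573.58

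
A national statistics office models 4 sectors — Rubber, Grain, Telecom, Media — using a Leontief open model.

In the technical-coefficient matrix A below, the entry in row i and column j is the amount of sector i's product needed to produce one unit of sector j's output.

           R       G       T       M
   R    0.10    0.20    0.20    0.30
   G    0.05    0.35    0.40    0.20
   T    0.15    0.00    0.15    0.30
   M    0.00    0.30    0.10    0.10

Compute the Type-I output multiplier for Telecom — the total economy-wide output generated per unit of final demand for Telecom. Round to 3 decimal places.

m_T = 4.000

I − A =
  [   0.90    -0.20    -0.20    -0.30]
  [  -0.05     0.65    -0.40    -0.20]
  [  -0.15     0.00     0.85    -0.30]
  [   0.00    -0.30    -0.10     0.90]
Compute the cofactors C_ij = (−1)^(i+j)·(3×3 minor ij) of I−A; the adjugate is their transpose:
adj(I−A) = Cᵀ =
  [ 0.39075   0.24150   0.23650   0.26275]
  [ 0.09375   0.63000   0.35250   0.28875]
  [ 0.08325   0.12150   0.45900   0.20775]
  [ 0.04050   0.22350   0.16850   0.45725]
det(I−A) = Σ_j (I−A)_1j·C_1j = (0.90)(0.39075) + (-0.20)(0.09375) + (-0.20)(0.08325) + (-0.30)(0.04050) = 0.304125
(I − A)⁻¹ = adj(I−A) / det(I−A) ≈
  [   1.2848     0.7941     0.7776     0.8640]
  [   0.3083     2.0715     1.1591     0.9494]
  [   0.2737     0.3995     1.5092     0.6831]
  [   0.1332     0.7349     0.5540     1.5035]
The output multiplier for sector j is the column-j sum of the Leontief inverse (I − A)⁻¹ = adj(I−A) / det(I−A).
Column T of adj(I−A): (0.23650, 0.35250, 0.45900, 0.16850); det(I−A) = 0.304125.
m_T = (0.23650 + 0.35250 + 0.45900 + 0.16850) / 0.304125 = 1.2165 / 0.304125 = 4.000.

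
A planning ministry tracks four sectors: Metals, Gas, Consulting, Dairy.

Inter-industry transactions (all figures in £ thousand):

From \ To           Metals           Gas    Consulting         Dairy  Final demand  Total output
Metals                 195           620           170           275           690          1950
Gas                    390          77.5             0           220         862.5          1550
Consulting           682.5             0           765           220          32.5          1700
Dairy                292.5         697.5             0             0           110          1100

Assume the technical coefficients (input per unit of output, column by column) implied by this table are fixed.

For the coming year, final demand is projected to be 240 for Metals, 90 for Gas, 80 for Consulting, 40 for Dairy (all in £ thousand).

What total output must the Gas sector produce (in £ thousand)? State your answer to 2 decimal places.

Technical coefficients a_ij = z_ij / X_j:
  a_MM = 195/1950 = 0.10, a_GM = 390/1950 = 0.20, a_CM = 682.5/1950 = 0.35, a_DM = 292.5/1950 = 0.15
  a_MG = 620/1550 = 0.40, a_GG = 77.5/1550 = 0.05, a_CG = 0/1550 = 0.00, a_DG = 697.5/1550 = 0.45
  a_MC = 170/1700 = 0.10, a_GC = 0/1700 = 0.00, a_CC = 765/1700 = 0.45, a_DC = 0/1700 = 0.00
  a_MD = 275/1100 = 0.25, a_GD = 220/1100 = 0.20, a_CD = 220/1100 = 0.20, a_DD = 0/1100 = 0.00
I − A =
  [   0.90    -0.40    -0.10    -0.25]
  [  -0.20     0.95     0.00    -0.20]
  [  -0.35     0.00     0.55    -0.20]
  [  -0.15    -0.45     0.00     1.00]
Compute the cofactors C_ij = (−1)^(i+j)·(3×3 minor ij) of I−A; the adjugate is their transpose:
adj(I−A) = Cᵀ =
  [ 0.473000   0.290875   0.086000   0.193625]
  [ 0.126500   0.436375   0.023000   0.123500]
  [ 0.347500   0.272375   0.623875   0.266125]
  [ 0.127875   0.240000   0.023250   0.393000]
det(I−A) = Σ_j (I−A)_1j·C_1j = (0.90)(0.473000) + (-0.40)(0.126500) + (-0.10)(0.347500) + (-0.25)(0.127875) = 0.30838125
(I − A)⁻¹ = adj(I−A) / det(I−A) ≈
  [   1.5338     0.9432     0.2789     0.6279]
  [   0.4102     1.4151     0.0746     0.4005]
  [   1.1269     0.8832     2.0231     0.8630]
  [   0.4147     0.7783     0.0754     1.2744]
x = (I − A)⁻¹ d = adj(I−A)·d / det(I−A), with det(I−A) = 0.30838125:
  x_M = (0.473000·240 + 0.290875·90 + 0.086000·80 + 0.193625·40) / 0.30838125 = 154.32375 / 0.30838125 ≈ 500.43
  x_G = (0.126500·240 + 0.436375·90 + 0.023000·80 + 0.123500·40) / 0.30838125 = 76.41375 / 0.30838125 ≈ 247.79
  x_C = (0.347500·240 + 0.272375·90 + 0.623875·80 + 0.266125·40) / 0.30838125 = 168.46875 / 0.30838125 ≈ 546.30
  x_D = (0.127875·240 + 0.240000·90 + 0.023250·80 + 0.393000·40) / 0.30838125 = 69.87 / 0.30838125 ≈ 226.57

x_G = 247.79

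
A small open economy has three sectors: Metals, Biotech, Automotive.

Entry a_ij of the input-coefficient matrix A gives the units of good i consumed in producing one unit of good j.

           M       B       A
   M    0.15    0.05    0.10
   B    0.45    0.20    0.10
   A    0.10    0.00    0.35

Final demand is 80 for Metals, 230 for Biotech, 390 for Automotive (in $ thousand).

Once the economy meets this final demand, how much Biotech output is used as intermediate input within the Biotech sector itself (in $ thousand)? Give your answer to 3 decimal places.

z_BB = 95.339

I − A =
  [   0.85    -0.05    -0.10]
  [  -0.45     0.80    -0.10]
  [  -0.10     0.00     0.65]
Cofactors of I−A, C_ij = (−1)^(i+j)·(minor ij) (rows/columns in the sector order above):
  C_11 = (0.80)(0.65) − (-0.10)(0.00) = 0.5200
  C_12 = −[(-0.45)(0.65) − (-0.10)(-0.10)] = 0.3025
  C_13 = (-0.45)(0.00) − (0.80)(-0.10) = 0.0800
  C_21 = −[(-0.05)(0.65) − (-0.10)(0.00)] = 0.0325
  C_22 = (0.85)(0.65) − (-0.10)(-0.10) = 0.5425
  C_23 = −[(0.85)(0.00) − (-0.05)(-0.10)] = 0.0050
  C_31 = (-0.05)(-0.10) − (-0.10)(0.80) = 0.0850
  C_32 = −[(0.85)(-0.10) − (-0.10)(-0.45)] = 0.1300
  C_33 = (0.85)(0.80) − (-0.05)(-0.45) = 0.6575
det(I−A) = Σ_j (I−A)_1j·C_1j = (0.85)(0.5200) + (-0.05)(0.3025) + (-0.10)(0.0800) = 0.418875
adj(I−A) = Cᵀ =
  [ 0.5200   0.0325   0.0850]
  [ 0.3025   0.5425   0.1300]
  [ 0.0800   0.0050   0.6575]
(I − A)⁻¹ = adj(I−A) / det(I−A) ≈
  [   1.2414     0.0776     0.2029]
  [   0.7222     1.2951     0.3104]
  [   0.1910     0.0119     1.5697]
First solve x = (I − A)⁻¹ d = adj(I−A)·d / det(I−A); in particular x_B = (0.3025·80 + 0.5425·230 + 0.1300·390) / 0.418875 = 199.675 / 0.418875 ≈ 476.69352.
Intermediate flow from B to B: z_BB = a_BB · x_B = 0.20 × 199.675 / 0.418875 = 39.935 / 0.418875 ≈ 95.339.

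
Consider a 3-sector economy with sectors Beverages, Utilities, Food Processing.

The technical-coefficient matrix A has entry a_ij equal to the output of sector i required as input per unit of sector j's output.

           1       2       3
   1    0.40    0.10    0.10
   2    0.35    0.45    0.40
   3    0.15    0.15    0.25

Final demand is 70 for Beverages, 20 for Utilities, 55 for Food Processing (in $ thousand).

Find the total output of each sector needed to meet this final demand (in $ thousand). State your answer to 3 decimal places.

I − A =
  [   0.60    -0.10    -0.10]
  [  -0.35     0.55    -0.40]
  [  -0.15    -0.15     0.75]
Cofactors of I−A, C_ij = (−1)^(i+j)·(minor ij) (rows/columns in the sector order above):
  C_11 = (0.55)(0.75) − (-0.40)(-0.15) = 0.3525
  C_12 = −[(-0.35)(0.75) − (-0.40)(-0.15)] = 0.3225
  C_13 = (-0.35)(-0.15) − (0.55)(-0.15) = 0.1350
  C_21 = −[(-0.10)(0.75) − (-0.10)(-0.15)] = 0.0900
  C_22 = (0.60)(0.75) − (-0.10)(-0.15) = 0.4350
  C_23 = −[(0.60)(-0.15) − (-0.10)(-0.15)] = 0.1050
  C_31 = (-0.10)(-0.40) − (-0.10)(0.55) = 0.0950
  C_32 = −[(0.60)(-0.40) − (-0.10)(-0.35)] = 0.2750
  C_33 = (0.60)(0.55) − (-0.10)(-0.35) = 0.2950
det(I−A) = Σ_j (I−A)_1j·C_1j = (0.60)(0.3525) + (-0.10)(0.3225) + (-0.10)(0.1350) = 0.16575
adj(I−A) = Cᵀ =
  [ 0.3525   0.0900   0.0950]
  [ 0.3225   0.4350   0.2750]
  [ 0.1350   0.1050   0.2950]
(I − A)⁻¹ = adj(I−A) / det(I−A) ≈
  [   2.1267     0.5430     0.5732]
  [   1.9457     2.6244     1.6591]
  [   0.8145     0.6335     1.7798]
x = (I − A)⁻¹ d = adj(I−A)·d / det(I−A), with det(I−A) = 0.16575:
  x_1 = (0.3525·70 + 0.0900·20 + 0.0950·55) / 0.16575 = 31.70 / 0.16575 ≈ 191.252
  x_2 = (0.3225·70 + 0.4350·20 + 0.2750·55) / 0.16575 = 46.40 / 0.16575 ≈ 279.940
  x_3 = (0.1350·70 + 0.1050·20 + 0.2950·55) / 0.16575 = 27.775 / 0.16575 ≈ 167.572

x_1 = 191.252, x_2 = 279.940, x_3 = 167.572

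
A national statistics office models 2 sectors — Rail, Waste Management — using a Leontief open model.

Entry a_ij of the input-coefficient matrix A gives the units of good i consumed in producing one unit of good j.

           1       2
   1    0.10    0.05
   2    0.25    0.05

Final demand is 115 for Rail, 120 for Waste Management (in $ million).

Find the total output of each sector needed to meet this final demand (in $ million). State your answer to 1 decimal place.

I − A =
  [   0.90    -0.05]
  [  -0.25     0.95]
det(I−A) = (0.90)(0.95) − (-0.05)(-0.25) = 0.8425
adj(I−A) = [[0.95, 0.05], [0.25, 0.90]]
(I − A)⁻¹ = adj(I−A) / det(I−A) ≈
  [   1.1276     0.0593]
  [   0.2967     1.0682]
x = (I − A)⁻¹ d = adj(I−A)·d / det(I−A), with det(I−A) = 0.8425:
  x_1 = (0.95·115 + 0.05·120) / 0.8425 = 115.25 / 0.8425 ≈ 136.8
  x_2 = (0.25·115 + 0.90·120) / 0.8425 = 136.75 / 0.8425 ≈ 162.3

x_1 = 136.8, x_2 = 162.3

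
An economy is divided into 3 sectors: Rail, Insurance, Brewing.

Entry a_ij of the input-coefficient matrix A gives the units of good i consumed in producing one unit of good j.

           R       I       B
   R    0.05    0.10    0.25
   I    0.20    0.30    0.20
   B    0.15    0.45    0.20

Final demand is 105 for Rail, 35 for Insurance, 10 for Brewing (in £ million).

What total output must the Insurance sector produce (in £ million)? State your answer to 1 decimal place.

x_I = 125.8

I − A =
  [   0.95    -0.10    -0.25]
  [  -0.20     0.70    -0.20]
  [  -0.15    -0.45     0.80]
Cofactors of I−A, C_ij = (−1)^(i+j)·(minor ij) (rows/columns in the sector order above):
  C_11 = (0.70)(0.80) − (-0.20)(-0.45) = 0.4700
  C_12 = −[(-0.20)(0.80) − (-0.20)(-0.15)] = 0.1900
  C_13 = (-0.20)(-0.45) − (0.70)(-0.15) = 0.1950
  C_21 = −[(-0.10)(0.80) − (-0.25)(-0.45)] = 0.1925
  C_22 = (0.95)(0.80) − (-0.25)(-0.15) = 0.7225
  C_23 = −[(0.95)(-0.45) − (-0.10)(-0.15)] = 0.4425
  C_31 = (-0.10)(-0.20) − (-0.25)(0.70) = 0.1950
  C_32 = −[(0.95)(-0.20) − (-0.25)(-0.20)] = 0.2400
  C_33 = (0.95)(0.70) − (-0.10)(-0.20) = 0.6450
det(I−A) = Σ_j (I−A)_1j·C_1j = (0.95)(0.4700) + (-0.10)(0.1900) + (-0.25)(0.1950) = 0.37875
adj(I−A) = Cᵀ =
  [ 0.4700   0.1925   0.1950]
  [ 0.1900   0.7225   0.2400]
  [ 0.1950   0.4425   0.6450]
(I − A)⁻¹ = adj(I−A) / det(I−A) ≈
  [   1.2409     0.5083     0.5149]
  [   0.5017     1.9076     0.6337]
  [   0.5149     1.1683     1.7030]
x = (I − A)⁻¹ d = adj(I−A)·d / det(I−A), with det(I−A) = 0.37875:
  x_R = (0.4700·105 + 0.1925·35 + 0.1950·10) / 0.37875 = 58.0375 / 0.37875 ≈ 153.2
  x_I = (0.1900·105 + 0.7225·35 + 0.2400·10) / 0.37875 = 47.6375 / 0.37875 ≈ 125.8
  x_B = (0.1950·105 + 0.4425·35 + 0.6450·10) / 0.37875 = 42.4125 / 0.37875 ≈ 112.0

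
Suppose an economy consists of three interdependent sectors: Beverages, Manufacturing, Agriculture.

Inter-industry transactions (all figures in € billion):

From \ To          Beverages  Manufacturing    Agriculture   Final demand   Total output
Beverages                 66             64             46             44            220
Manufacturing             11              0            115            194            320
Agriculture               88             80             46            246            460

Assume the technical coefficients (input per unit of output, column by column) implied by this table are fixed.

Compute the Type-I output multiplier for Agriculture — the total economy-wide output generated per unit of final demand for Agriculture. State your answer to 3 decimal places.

Technical coefficients a_ij = z_ij / X_j:
  a_BB = 66/220 = 0.30, a_MB = 11/220 = 0.05, a_AB = 88/220 = 0.40
  a_BM = 64/320 = 0.20, a_MM = 0/320 = 0.00, a_AM = 80/320 = 0.25
  a_BA = 46/460 = 0.10, a_MA = 115/460 = 0.25, a_AA = 46/460 = 0.10
I − A =
  [   0.70    -0.20    -0.10]
  [  -0.05     1.00    -0.25]
  [  -0.40    -0.25     0.90]
Cofactors of I−A, C_ij = (−1)^(i+j)·(minor ij) (rows/columns in the sector order above):
  C_11 = (1.00)(0.90) − (-0.25)(-0.25) = 0.8375
  C_12 = −[(-0.05)(0.90) − (-0.25)(-0.40)] = 0.1450
  C_13 = (-0.05)(-0.25) − (1.00)(-0.40) = 0.4125
  C_21 = −[(-0.20)(0.90) − (-0.10)(-0.25)] = 0.2050
  C_22 = (0.70)(0.90) − (-0.10)(-0.40) = 0.5900
  C_23 = −[(0.70)(-0.25) − (-0.20)(-0.40)] = 0.2550
  C_31 = (-0.20)(-0.25) − (-0.10)(1.00) = 0.1500
  C_32 = −[(0.70)(-0.25) − (-0.10)(-0.05)] = 0.1800
  C_33 = (0.70)(1.00) − (-0.20)(-0.05) = 0.6900
det(I−A) = Σ_j (I−A)_1j·C_1j = (0.70)(0.8375) + (-0.20)(0.1450) + (-0.10)(0.4125) = 0.5160
adj(I−A) = Cᵀ =
  [ 0.8375   0.2050   0.1500]
  [ 0.1450   0.5900   0.1800]
  [ 0.4125   0.2550   0.6900]
(I − A)⁻¹ = adj(I−A) / det(I−A) ≈
  [   1.6231     0.3973     0.2907]
  [   0.2810     1.1434     0.3488]
  [   0.7994     0.4942     1.3372]
The output multiplier for sector j is the column-j sum of the Leontief inverse (I − A)⁻¹ = adj(I−A) / det(I−A).
Column A of adj(I−A): (0.1500, 0.1800, 0.6900); det(I−A) = 0.5160.
m_A = (0.1500 + 0.1800 + 0.6900) / 0.5160 = 1.02 / 0.5160 ≈ 1.977.

m_A = 1.977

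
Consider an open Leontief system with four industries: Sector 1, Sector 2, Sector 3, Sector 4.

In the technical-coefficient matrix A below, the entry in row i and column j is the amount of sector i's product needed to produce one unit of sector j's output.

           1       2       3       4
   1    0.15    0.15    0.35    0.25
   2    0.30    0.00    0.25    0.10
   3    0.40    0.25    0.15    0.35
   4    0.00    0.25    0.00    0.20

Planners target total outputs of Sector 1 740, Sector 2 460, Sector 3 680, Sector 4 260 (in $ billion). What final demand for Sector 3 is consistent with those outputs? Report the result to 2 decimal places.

d_3 = 76.00

I − A =
  [   0.85    -0.15    -0.35    -0.25]
  [  -0.30     1.00    -0.25    -0.10]
  [  -0.40    -0.25     0.85    -0.35]
  [   0.00    -0.25     0.00     0.80]
d = (I − A) x:
  d_1 = (+0.85)·740 + (-0.15)·460 + (-0.35)·680 + (-0.25)·260 = 257.00
  d_2 = (-0.30)·740 + (+1.00)·460 + (-0.25)·680 + (-0.10)·260 = 42.00
  d_3 = (-0.40)·740 + (-0.25)·460 + (+0.85)·680 + (-0.35)·260 = 76.00
  d_4 = (+0.00)·740 + (-0.25)·460 + (+0.00)·680 + (+0.80)·260 = 93.00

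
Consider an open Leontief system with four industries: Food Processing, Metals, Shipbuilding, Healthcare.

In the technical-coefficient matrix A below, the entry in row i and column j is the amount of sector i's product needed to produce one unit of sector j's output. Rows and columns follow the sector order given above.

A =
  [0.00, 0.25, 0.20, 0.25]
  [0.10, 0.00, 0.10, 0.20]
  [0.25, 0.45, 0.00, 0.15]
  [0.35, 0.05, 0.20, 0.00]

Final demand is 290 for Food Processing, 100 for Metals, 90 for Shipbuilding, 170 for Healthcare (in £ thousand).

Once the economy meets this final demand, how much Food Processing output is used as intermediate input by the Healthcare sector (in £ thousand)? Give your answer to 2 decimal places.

I − A =
  [   1.00    -0.25    -0.20    -0.25]
  [  -0.10     1.00    -0.10    -0.20]
  [  -0.25    -0.45     1.00    -0.15]
  [  -0.35    -0.05    -0.20     1.00]
Compute the cofactors C_ij = (−1)^(i+j)·(3×3 minor ij) of I−A; the adjugate is their transpose:
adj(I−A) = Cᵀ =
  [ 0.896250   0.369000   0.284250   0.340500]
  [ 0.207250   0.809500   0.170250   0.239250]
  [ 0.377250   0.496875   0.858750   0.322500]
  [ 0.399500   0.269000   0.279750   0.864750]
det(I−A) = Σ_j (I−A)_1j·C_1j = (1.00)(0.896250) + (-0.25)(0.207250) + (-0.20)(0.377250) + (-0.25)(0.399500) = 0.6691125
(I − A)⁻¹ = adj(I−A) / det(I−A) ≈
  [   1.3395     0.5515     0.4248     0.5089]
  [   0.3097     1.2098     0.2544     0.3576]
  [   0.5638     0.7426     1.2834     0.4820]
  [   0.5971     0.4020     0.4181     1.2924]
First solve x = (I − A)⁻¹ d = adj(I−A)·d / det(I−A); in particular x_H = (0.399500·290 + 0.269000·100 + 0.279750·90 + 0.864750·170) / 0.6691125 = 314.94 / 0.6691125 ≈ 470.6832.
Intermediate flow from F to H: z_FH = a_FH · x_H = 0.25 × 314.94 / 0.6691125 = 78.735 / 0.6691125 ≈ 117.67.

z_FH = 117.67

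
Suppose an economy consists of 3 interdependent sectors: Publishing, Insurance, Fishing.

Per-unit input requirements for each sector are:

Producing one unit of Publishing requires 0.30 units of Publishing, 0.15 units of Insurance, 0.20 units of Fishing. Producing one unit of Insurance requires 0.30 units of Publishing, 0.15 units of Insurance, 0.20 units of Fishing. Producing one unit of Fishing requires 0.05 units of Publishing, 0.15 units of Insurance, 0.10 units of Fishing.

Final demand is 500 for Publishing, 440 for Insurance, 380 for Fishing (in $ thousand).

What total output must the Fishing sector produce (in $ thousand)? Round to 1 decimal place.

x_3 = 872.5

I − A =
  [   0.70    -0.30    -0.05]
  [  -0.15     0.85    -0.15]
  [  -0.20    -0.20     0.90]
Cofactors of I−A, C_ij = (−1)^(i+j)·(minor ij) (rows/columns in the sector order above):
  C_11 = (0.85)(0.90) − (-0.15)(-0.20) = 0.7350
  C_12 = −[(-0.15)(0.90) − (-0.15)(-0.20)] = 0.1650
  C_13 = (-0.15)(-0.20) − (0.85)(-0.20) = 0.2000
  C_21 = −[(-0.30)(0.90) − (-0.05)(-0.20)] = 0.2800
  C_22 = (0.70)(0.90) − (-0.05)(-0.20) = 0.6200
  C_23 = −[(0.70)(-0.20) − (-0.30)(-0.20)] = 0.2000
  C_31 = (-0.30)(-0.15) − (-0.05)(0.85) = 0.0875
  C_32 = −[(0.70)(-0.15) − (-0.05)(-0.15)] = 0.1125
  C_33 = (0.70)(0.85) − (-0.30)(-0.15) = 0.5500
det(I−A) = Σ_j (I−A)_1j·C_1j = (0.70)(0.7350) + (-0.30)(0.1650) + (-0.05)(0.2000) = 0.4550
adj(I−A) = Cᵀ =
  [ 0.7350   0.2800   0.0875]
  [ 0.1650   0.6200   0.1125]
  [ 0.2000   0.2000   0.5500]
(I − A)⁻¹ = adj(I−A) / det(I−A) ≈
  [   1.6154     0.6154     0.1923]
  [   0.3626     1.3626     0.2473]
  [   0.4396     0.4396     1.2088]
x = (I − A)⁻¹ d = adj(I−A)·d / det(I−A), with det(I−A) = 0.4550:
  x_1 = (0.7350·500 + 0.2800·440 + 0.0875·380) / 0.4550 = 523.95 / 0.4550 ≈ 1151.5
  x_2 = (0.1650·500 + 0.6200·440 + 0.1125·380) / 0.4550 = 398.05 / 0.4550 ≈ 874.8
  x_3 = (0.2000·500 + 0.2000·440 + 0.5500·380) / 0.4550 = 397.00 / 0.4550 ≈ 872.5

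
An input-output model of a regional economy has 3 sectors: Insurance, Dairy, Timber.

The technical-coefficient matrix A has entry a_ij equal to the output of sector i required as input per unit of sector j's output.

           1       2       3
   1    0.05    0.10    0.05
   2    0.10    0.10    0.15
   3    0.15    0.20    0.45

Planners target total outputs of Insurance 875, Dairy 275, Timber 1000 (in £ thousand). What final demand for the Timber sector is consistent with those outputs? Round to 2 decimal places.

I − A =
  [   0.95    -0.10    -0.05]
  [  -0.10     0.90    -0.15]
  [  -0.15    -0.20     0.55]
d = (I − A) x:
  d_1 = (+0.95)·875 + (-0.10)·275 + (-0.05)·1000 = 753.75
  d_2 = (-0.10)·875 + (+0.90)·275 + (-0.15)·1000 = 10.00
  d_3 = (-0.15)·875 + (-0.20)·275 + (+0.55)·1000 = 363.75

d_3 = 363.75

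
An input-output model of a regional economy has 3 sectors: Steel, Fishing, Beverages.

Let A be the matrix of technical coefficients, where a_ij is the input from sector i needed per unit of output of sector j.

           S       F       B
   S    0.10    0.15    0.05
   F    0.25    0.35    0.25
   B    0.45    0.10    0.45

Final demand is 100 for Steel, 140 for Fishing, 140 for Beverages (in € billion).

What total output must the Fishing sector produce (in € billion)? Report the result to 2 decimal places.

x_F = 505.95

I − A =
  [   0.90    -0.15    -0.05]
  [  -0.25     0.65    -0.25]
  [  -0.45    -0.10     0.55]
Cofactors of I−A, C_ij = (−1)^(i+j)·(minor ij) (rows/columns in the sector order above):
  C_11 = (0.65)(0.55) − (-0.25)(-0.10) = 0.3325
  C_12 = −[(-0.25)(0.55) − (-0.25)(-0.45)] = 0.2500
  C_13 = (-0.25)(-0.10) − (0.65)(-0.45) = 0.3175
  C_21 = −[(-0.15)(0.55) − (-0.05)(-0.10)] = 0.0875
  C_22 = (0.90)(0.55) − (-0.05)(-0.45) = 0.4725
  C_23 = −[(0.90)(-0.10) − (-0.15)(-0.45)] = 0.1575
  C_31 = (-0.15)(-0.25) − (-0.05)(0.65) = 0.0700
  C_32 = −[(0.90)(-0.25) − (-0.05)(-0.25)] = 0.2375
  C_33 = (0.90)(0.65) − (-0.15)(-0.25) = 0.5475
det(I−A) = Σ_j (I−A)_1j·C_1j = (0.90)(0.3325) + (-0.15)(0.2500) + (-0.05)(0.3175) = 0.245875
adj(I−A) = Cᵀ =
  [ 0.3325   0.0875   0.0700]
  [ 0.2500   0.4725   0.2375]
  [ 0.3175   0.1575   0.5475]
(I − A)⁻¹ = adj(I−A) / det(I−A) ≈
  [   1.3523     0.3559     0.2847]
  [   1.0168     1.9217     0.9659]
  [   1.2913     0.6406     2.2267]
x = (I − A)⁻¹ d = adj(I−A)·d / det(I−A), with det(I−A) = 0.245875:
  x_S = (0.3325·100 + 0.0875·140 + 0.0700·140) / 0.245875 = 55.30 / 0.245875 ≈ 224.91
  x_F = (0.2500·100 + 0.4725·140 + 0.2375·140) / 0.245875 = 124.40 / 0.245875 ≈ 505.95
  x_B = (0.3175·100 + 0.1575·140 + 0.5475·140) / 0.245875 = 130.45 / 0.245875 ≈ 530.55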